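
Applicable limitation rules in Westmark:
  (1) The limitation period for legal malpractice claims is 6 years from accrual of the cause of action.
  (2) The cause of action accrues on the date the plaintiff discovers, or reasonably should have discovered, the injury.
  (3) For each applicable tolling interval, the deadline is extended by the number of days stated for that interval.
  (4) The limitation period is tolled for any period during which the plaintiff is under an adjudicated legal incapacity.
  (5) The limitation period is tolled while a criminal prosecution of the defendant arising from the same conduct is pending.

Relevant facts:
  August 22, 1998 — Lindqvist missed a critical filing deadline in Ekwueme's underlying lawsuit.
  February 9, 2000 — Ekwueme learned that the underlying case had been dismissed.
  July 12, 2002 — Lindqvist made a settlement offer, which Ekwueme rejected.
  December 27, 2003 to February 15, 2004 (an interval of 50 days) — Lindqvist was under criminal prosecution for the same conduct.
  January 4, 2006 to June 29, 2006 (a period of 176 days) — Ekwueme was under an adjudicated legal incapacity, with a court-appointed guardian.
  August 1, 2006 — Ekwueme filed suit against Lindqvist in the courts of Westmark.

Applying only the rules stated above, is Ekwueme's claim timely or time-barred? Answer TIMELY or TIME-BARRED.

TIMELY

The claim did not accrue until Ekwueme discovered the injury on February 9, 2000; the August 22, 1998 act date does not start the clock under the stated rule.
The untolled deadline — 6 years after February 9, 2000 — is February 9, 2006.
The pending criminal prosecution from December 27, 2003 to February 15, 2004 tolled the period for 50 days, extending the deadline to March 31, 2006.
Because the plaintiff's legal incapacity ran from January 4, 2006 to June 29, 2006, the deadline is extended by 176 days to September 23, 2006.
The other events in the timeline have no effect on the limitation period under the stated rules.
Ekwueme filed on August 1, 2006, before the September 23, 2006 deadline, so the action is timely.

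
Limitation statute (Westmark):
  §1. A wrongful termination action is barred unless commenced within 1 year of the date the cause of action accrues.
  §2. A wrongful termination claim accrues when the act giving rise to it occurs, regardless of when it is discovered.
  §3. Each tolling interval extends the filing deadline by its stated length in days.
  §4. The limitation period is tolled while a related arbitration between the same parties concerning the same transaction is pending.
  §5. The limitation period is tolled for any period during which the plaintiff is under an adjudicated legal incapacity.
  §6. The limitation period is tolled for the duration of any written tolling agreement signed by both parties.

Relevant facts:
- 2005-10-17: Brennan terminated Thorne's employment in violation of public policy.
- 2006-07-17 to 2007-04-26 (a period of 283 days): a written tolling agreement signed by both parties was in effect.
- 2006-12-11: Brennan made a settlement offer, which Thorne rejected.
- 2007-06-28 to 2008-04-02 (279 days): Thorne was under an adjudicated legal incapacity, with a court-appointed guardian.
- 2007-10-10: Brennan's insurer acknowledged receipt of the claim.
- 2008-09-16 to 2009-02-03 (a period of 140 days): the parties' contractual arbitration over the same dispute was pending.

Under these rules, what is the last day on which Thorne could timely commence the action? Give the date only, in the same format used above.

2008-05-01

The limitation period began to run on 2005-10-17.
The untolled deadline — 1 year after 2005-10-17 — is 2006-10-17.
Because the written tolling agreement ran from 2006-07-17 to 2007-04-26, the deadline is extended by 283 days to 2007-07-27.
The period was tolled for 279 days by the plaintiff's legal incapacity (2007-06-28 to 2008-04-02), pushing the deadline to 2008-05-01.
By the time the pending related arbitration began on 2008-09-16, the limitation period had already expired on 2008-05-01; that interval cannot revive it.
None of the other events listed affects the running of the period under the stated rules.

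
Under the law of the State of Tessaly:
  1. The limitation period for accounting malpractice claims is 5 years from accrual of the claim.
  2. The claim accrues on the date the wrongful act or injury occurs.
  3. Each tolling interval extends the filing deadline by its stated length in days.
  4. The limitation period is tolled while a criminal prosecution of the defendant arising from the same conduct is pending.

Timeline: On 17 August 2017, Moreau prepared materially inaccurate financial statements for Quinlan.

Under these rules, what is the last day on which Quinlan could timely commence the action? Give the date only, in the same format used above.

17 August 2022

The claim accrued on 17 August 2017, the date of the act.
The untolled deadline — 5 years after 17 August 2017 — is 17 August 2022.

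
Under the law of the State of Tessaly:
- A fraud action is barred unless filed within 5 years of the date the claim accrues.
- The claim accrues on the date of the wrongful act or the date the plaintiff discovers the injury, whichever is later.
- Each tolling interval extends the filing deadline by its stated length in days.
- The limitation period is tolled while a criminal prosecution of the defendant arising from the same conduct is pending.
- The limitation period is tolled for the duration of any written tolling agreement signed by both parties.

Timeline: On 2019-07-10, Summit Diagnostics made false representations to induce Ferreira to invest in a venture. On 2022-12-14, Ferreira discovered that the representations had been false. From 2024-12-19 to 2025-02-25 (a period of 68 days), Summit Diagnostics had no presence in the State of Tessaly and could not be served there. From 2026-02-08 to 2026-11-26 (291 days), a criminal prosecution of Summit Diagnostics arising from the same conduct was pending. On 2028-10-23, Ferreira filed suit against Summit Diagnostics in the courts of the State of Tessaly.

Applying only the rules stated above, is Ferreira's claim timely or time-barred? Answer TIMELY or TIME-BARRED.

Because discovery on 2022-12-14 post-dates the 2019-07-10 act, accrual under the later-of rule falls on 2022-12-14.
5 years from 2022-12-14 is 2027-12-14.
The pending criminal prosecution from 2026-02-08 to 2026-11-26 tolled the period for 291 days, extending the deadline to 2028-09-30.
The defendant's absence from the jurisdiction from 2024-12-19 to 2025-02-25 does not toll the period, because no stated rule makes the defendant's absence a tolling event.
Filing on 2028-10-23 missed the 2028-09-30 deadline — the action is time-barred.

TIME-BARRED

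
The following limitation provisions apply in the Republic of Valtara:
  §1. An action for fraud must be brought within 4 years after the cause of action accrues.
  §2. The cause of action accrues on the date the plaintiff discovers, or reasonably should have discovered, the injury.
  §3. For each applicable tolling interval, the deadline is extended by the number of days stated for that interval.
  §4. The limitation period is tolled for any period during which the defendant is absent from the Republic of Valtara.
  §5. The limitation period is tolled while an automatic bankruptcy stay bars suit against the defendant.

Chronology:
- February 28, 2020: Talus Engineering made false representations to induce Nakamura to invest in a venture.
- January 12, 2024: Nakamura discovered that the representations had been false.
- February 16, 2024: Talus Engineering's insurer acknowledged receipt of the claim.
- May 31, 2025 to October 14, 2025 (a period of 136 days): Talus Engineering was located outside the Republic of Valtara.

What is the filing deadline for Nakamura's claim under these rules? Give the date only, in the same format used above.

Under the discovery rule, the claim accrued on January 12, 2024, when Nakamura discovered the injury — not on the February 28, 2020 date of the underlying act.
4 years from January 12, 2024 is January 12, 2028.
Because the defendant's absence from the jurisdiction ran from May 31, 2025 to October 14, 2025, the deadline is extended by 136 days to May 27, 2028.
The other events in the timeline have no effect on the limitation period under the stated rules.

May 27, 2028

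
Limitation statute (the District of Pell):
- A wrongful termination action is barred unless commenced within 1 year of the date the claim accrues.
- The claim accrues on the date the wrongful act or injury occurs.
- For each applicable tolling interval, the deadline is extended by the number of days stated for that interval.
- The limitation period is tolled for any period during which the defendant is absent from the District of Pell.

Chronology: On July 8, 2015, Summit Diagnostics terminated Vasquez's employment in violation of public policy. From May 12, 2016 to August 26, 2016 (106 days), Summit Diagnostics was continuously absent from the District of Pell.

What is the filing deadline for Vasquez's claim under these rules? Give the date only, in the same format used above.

The limitation period began to run on July 8, 2015.
The untolled deadline — 1 year after July 8, 2015 — is July 8, 2016.
The defendant's absence from the jurisdiction from May 12, 2016 to August 26, 2016 tolled the period for 106 days, extending the deadline to October 22, 2016.

October 22, 2016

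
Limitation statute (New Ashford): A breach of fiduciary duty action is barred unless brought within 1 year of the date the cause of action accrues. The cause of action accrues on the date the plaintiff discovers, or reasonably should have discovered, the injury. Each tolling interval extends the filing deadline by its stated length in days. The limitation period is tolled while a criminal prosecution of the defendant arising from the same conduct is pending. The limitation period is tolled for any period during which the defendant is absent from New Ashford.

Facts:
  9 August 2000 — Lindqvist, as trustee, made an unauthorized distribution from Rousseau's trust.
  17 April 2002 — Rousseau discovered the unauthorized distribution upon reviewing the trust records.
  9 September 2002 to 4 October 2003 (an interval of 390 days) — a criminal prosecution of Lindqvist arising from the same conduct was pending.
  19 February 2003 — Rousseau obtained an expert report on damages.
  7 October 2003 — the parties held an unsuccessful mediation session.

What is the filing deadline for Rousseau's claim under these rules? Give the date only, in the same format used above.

The claim did not accrue until Rousseau discovered the injury on 17 April 2002; the 9 August 2000 act date does not start the clock under the stated rule.
1 year from 17 April 2002 is 17 April 2003.
The pending criminal prosecution from 9 September 2002 to 4 October 2003 tolled the period for 390 days, extending the deadline to 11 May 2004.
Nothing else in the chronology tolls or restarts the period.

11 May 2004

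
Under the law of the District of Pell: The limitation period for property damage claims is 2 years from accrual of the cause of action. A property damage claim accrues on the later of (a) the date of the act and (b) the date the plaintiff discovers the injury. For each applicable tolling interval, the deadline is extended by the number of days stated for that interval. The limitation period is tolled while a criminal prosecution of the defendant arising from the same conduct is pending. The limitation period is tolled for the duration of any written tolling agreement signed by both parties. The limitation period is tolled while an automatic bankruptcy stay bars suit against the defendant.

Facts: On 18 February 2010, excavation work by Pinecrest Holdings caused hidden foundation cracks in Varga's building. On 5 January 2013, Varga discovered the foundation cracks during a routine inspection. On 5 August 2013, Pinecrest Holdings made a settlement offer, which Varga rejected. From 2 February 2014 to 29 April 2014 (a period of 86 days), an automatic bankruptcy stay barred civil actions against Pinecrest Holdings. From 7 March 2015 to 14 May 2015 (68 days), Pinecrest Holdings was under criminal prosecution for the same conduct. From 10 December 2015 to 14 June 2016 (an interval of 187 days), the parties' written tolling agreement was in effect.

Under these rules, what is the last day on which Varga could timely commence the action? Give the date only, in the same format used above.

Taking the later of the act (18 February 2010) and discovery (5 January 2013), the claim accrued on 5 January 2013.
2 years from 5 January 2013 is 5 January 2015.
The period was tolled for 86 days by the automatic bankruptcy stay (2 February 2014 to 29 April 2014), pushing the deadline to 1 April 2015.
The pending criminal prosecution from 7 March 2015 to 14 May 2015 tolled the period for 68 days, extending the deadline to 8 June 2015.
By the time the written tolling agreement began on 10 December 2015, the limitation period had already expired on 8 June 2015; that interval cannot revive it.
None of the other events listed affects the running of the period under the stated rules.

8 June 2015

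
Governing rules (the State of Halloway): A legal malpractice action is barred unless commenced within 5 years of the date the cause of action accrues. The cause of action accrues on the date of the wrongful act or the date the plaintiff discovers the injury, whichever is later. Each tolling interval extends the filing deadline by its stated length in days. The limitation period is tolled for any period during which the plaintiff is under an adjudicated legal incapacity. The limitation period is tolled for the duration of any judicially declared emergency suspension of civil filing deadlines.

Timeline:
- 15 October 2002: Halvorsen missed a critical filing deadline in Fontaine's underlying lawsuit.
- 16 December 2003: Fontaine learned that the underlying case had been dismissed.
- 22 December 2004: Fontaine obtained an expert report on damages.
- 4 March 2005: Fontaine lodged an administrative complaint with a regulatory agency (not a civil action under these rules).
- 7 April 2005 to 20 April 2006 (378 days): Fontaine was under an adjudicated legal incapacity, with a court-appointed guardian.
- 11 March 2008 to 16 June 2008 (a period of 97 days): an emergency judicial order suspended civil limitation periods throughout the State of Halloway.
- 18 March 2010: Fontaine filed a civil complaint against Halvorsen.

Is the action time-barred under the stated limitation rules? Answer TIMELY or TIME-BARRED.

Taking the later of the act (15 October 2002) and discovery (16 December 2003), the claim accrued on 16 December 2003.
The untolled deadline — 5 years after 16 December 2003 — is 16 December 2008.
Because the plaintiff's legal incapacity ran from 7 April 2005 to 20 April 2006, the deadline is extended by 378 days to 29 December 2009.
Because the emergency suspension of filing deadlines ran from 11 March 2008 to 16 June 2008, the deadline is extended by 97 days to 5 April 2010.
The other events in the timeline have no effect on the limitation period under the stated rules.
The 18 March 2010 filing precedes the 5 April 2010 deadline; the claim is timely.

TIMELY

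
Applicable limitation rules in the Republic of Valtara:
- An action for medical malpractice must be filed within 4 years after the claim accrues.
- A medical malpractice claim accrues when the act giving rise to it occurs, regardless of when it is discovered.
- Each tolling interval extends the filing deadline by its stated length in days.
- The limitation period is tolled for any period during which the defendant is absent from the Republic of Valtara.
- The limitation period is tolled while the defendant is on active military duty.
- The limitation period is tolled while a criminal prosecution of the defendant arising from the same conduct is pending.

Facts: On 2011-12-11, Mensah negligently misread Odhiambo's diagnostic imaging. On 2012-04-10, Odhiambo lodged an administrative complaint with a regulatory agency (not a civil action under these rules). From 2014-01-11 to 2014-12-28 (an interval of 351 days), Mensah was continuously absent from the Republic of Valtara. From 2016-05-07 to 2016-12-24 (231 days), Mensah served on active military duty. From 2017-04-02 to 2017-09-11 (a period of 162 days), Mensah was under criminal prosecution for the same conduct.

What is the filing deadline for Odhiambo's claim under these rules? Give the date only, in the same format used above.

2017-12-24

The claim accrued on 2011-12-11, the date of the act.
Adding the 4 years base period to 2011-12-11 gives a deadline of 2015-12-11, before any tolling.
Because the defendant's absence from the jurisdiction ran from 2014-01-11 to 2014-12-28, the deadline is extended by 351 days to 2016-11-26.
Because the defendant's active military service ran from 2016-05-07 to 2016-12-24, the deadline is extended by 231 days to 2017-07-15.
The pending criminal prosecution from 2017-04-02 to 2017-09-11 tolled the period for 162 days, extending the deadline to 2017-12-24.
The other events in the timeline have no effect on the limitation period under the stated rules.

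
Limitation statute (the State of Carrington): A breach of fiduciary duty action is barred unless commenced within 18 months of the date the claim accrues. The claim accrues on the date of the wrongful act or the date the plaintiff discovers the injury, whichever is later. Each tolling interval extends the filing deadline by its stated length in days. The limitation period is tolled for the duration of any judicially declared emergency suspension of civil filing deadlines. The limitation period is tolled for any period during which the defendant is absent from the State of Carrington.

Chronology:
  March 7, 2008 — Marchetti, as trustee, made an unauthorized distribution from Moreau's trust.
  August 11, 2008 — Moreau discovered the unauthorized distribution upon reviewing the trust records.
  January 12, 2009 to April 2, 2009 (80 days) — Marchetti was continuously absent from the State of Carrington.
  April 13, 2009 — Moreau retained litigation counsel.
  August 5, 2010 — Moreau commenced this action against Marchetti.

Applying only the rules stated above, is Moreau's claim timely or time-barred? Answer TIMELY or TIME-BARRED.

The claim accrued on August 11, 2008 — the later of the March 7, 2008 act and the August 11, 2008 discovery.
Adding the 18 months base period to August 11, 2008 gives a deadline of February 11, 2010, before any tolling.
The period was tolled for 80 days by the defendant's absence from the jurisdiction (January 12, 2009 to April 2, 2009), pushing the deadline to May 2, 2010.
Nothing else in the chronology tolls or restarts the period.
The August 5, 2010 filing falls after the May 2, 2010 deadline; the claim is time-barred.

TIME-BARRED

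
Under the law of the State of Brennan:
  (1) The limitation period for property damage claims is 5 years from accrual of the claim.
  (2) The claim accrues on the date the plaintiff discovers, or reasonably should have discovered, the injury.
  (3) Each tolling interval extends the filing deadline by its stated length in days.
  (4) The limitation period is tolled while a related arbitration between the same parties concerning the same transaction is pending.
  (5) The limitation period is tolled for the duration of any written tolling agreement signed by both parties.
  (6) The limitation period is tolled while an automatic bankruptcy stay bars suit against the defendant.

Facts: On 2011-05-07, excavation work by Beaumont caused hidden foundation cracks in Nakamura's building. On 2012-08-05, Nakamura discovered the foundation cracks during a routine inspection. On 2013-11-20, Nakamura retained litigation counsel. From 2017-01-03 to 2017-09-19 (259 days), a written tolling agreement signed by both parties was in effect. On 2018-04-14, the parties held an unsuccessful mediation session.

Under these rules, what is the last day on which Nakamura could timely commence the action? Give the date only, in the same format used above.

Under the discovery rule, the claim accrued on 2012-08-05, when Nakamura discovered the injury — not on the 2011-05-07 date of the underlying act.
The untolled deadline — 5 years after 2012-08-05 — is 2017-08-05.
The written tolling agreement from 2017-01-03 to 2017-09-19 tolled the period for 259 days, extending the deadline to 2018-04-21.
None of the other events listed affects the running of the period under the stated rules.

2018-04-21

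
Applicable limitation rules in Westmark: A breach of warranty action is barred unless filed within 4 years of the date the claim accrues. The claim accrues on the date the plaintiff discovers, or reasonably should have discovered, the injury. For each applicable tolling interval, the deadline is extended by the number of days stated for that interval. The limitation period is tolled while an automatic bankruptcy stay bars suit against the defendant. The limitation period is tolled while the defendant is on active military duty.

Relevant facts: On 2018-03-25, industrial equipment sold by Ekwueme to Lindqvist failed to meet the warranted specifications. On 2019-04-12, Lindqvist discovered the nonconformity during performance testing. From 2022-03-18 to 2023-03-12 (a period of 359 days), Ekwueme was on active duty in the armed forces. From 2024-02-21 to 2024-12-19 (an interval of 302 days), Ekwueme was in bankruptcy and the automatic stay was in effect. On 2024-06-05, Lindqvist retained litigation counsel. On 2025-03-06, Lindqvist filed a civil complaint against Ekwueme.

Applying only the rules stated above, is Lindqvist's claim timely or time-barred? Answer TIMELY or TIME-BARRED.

Accrual is tied to discovery, so the period began on 2019-04-12 rather than on 2018-03-25 when the act occurred.
Adding the 4 years base period to 2019-04-12 gives a deadline of 2023-04-12, before any tolling.
The period was tolled for 359 days by the defendant's active military service (2022-03-18 to 2023-03-12), pushing the deadline to 2024-04-05.
The period was tolled for 302 days by the automatic bankruptcy stay (2024-02-21 to 2024-12-19), pushing the deadline to 2025-02-01.
Nothing else in the chronology tolls or restarts the period.
Filing on 2025-03-06 missed the 2025-02-01 deadline — the action is time-barred.

TIME-BARRED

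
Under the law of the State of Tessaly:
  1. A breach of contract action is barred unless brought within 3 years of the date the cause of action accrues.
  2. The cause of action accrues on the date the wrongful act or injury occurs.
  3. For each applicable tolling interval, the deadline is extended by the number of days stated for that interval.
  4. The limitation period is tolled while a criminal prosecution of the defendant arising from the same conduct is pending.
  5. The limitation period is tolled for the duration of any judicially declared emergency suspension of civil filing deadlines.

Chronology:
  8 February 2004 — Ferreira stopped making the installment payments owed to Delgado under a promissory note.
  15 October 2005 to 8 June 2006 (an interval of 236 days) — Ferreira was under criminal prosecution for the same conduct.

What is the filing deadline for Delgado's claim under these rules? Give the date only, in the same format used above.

The limitation period began to run on 8 February 2004.
3 years from 8 February 2004 is 8 February 2007.
The pending criminal prosecution from 15 October 2005 to 8 June 2006 tolled the period for 236 days, extending the deadline to 2 October 2007.

2 October 2007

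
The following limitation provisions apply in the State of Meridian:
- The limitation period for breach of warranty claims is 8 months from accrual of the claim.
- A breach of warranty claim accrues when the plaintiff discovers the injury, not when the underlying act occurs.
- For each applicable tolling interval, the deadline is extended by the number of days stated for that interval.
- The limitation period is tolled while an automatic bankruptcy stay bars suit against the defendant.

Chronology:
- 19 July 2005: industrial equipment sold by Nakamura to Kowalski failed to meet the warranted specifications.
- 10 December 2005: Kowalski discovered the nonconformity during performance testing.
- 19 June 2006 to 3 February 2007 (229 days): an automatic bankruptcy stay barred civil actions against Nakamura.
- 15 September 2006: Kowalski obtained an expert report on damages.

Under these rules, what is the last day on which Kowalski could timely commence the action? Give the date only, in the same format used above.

Accrual is tied to discovery, so the period began on 10 December 2005 rather than on 19 July 2005 when the act occurred.
8 months from 10 December 2005 is 10 August 2006.
Because the automatic bankruptcy stay ran from 19 June 2006 to 3 February 2007, the deadline is extended by 229 days to 27 March 2007.
Nothing else in the chronology tolls or restarts the period.

27 March 2007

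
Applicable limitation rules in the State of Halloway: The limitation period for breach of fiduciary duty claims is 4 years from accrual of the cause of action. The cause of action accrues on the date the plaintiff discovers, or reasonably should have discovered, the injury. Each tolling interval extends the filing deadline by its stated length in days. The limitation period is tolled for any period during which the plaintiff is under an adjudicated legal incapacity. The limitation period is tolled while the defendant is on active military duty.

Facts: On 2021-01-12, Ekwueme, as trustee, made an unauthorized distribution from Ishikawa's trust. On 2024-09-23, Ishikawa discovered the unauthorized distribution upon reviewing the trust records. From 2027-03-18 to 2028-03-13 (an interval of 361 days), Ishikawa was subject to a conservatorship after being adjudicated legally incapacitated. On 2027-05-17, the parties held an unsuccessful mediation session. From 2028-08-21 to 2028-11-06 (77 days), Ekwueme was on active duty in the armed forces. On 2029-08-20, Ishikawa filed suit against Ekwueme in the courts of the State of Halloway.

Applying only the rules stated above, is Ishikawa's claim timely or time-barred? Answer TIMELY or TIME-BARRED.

TIMELY

Under the discovery rule, the claim accrued on 2024-09-23, when Ishikawa discovered the injury — not on the 2021-01-12 date of the underlying act.
The untolled deadline — 4 years after 2024-09-23 — is 2028-09-23.
The period was tolled for 361 days by the plaintiff's legal incapacity (2027-03-18 to 2028-03-13), pushing the deadline to 2029-09-19.
The period was tolled for 77 days by the defendant's active military service (2028-08-21 to 2028-11-06), pushing the deadline to 2029-12-05.
None of the other events listed affects the running of the period under the stated rules.
The 2029-08-20 filing precedes the 2029-12-05 deadline; the claim is timely.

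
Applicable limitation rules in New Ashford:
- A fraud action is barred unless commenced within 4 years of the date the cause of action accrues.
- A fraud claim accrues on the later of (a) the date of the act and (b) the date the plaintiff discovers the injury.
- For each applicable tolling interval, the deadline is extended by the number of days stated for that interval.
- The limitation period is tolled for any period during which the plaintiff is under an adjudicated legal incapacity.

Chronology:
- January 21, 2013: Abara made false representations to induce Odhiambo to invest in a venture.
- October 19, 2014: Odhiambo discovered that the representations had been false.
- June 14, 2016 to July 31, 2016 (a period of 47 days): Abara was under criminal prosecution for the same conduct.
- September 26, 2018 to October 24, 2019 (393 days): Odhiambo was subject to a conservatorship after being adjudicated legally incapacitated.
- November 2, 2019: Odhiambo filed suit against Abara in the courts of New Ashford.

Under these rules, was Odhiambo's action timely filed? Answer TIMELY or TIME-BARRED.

Taking the later of the act (January 21, 2013) and discovery (October 19, 2014), the claim accrued on October 19, 2014.
The untolled deadline — 4 years after October 19, 2014 — is October 19, 2018.
The plaintiff's legal incapacity from September 26, 2018 to October 24, 2019 tolled the period for 393 days, extending the deadline to November 16, 2019.
Although a criminal prosecution ran from June 14, 2016 to July 31, 2016, the stated rules do not make that a tolling event, so it is disregarded.
The November 2, 2019 filing precedes the November 16, 2019 deadline; the claim is timely.

TIMELY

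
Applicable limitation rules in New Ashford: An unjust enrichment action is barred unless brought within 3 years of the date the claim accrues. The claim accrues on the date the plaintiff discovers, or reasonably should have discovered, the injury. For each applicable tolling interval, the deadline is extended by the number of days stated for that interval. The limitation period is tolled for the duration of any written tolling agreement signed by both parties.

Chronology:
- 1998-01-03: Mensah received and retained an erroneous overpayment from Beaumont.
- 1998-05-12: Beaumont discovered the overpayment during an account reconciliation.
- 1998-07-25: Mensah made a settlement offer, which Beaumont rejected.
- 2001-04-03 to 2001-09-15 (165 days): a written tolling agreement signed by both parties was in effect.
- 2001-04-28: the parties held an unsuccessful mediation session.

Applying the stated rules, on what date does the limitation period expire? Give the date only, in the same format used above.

2001-10-24

Accrual is tied to discovery, so the period began on 1998-05-12 rather than on 1998-01-03 when the act occurred.
3 years from 1998-05-12 is 2001-05-12.
The period was tolled for 165 days by the written tolling agreement (2001-04-03 to 2001-09-15), pushing the deadline to 2001-10-24.
The other events in the timeline have no effect on the limitation period under the stated rules.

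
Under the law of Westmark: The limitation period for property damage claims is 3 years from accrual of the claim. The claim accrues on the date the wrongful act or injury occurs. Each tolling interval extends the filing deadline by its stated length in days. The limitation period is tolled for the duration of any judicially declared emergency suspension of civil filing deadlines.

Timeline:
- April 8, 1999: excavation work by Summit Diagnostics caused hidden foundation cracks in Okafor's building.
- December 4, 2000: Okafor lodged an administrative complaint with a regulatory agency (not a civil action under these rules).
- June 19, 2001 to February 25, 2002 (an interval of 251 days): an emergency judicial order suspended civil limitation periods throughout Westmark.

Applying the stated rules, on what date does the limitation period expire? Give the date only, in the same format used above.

The claim accrued on April 8, 1999, the date of the act.
Adding the 3 years base period to April 8, 1999 gives a deadline of April 8, 2002, before any tolling.
The emergency suspension of filing deadlines from June 19, 2001 to February 25, 2002 tolled the period for 251 days, extending the deadline to December 15, 2002.
The other events in the timeline have no effect on the limitation period under the stated rules.

December 15, 2002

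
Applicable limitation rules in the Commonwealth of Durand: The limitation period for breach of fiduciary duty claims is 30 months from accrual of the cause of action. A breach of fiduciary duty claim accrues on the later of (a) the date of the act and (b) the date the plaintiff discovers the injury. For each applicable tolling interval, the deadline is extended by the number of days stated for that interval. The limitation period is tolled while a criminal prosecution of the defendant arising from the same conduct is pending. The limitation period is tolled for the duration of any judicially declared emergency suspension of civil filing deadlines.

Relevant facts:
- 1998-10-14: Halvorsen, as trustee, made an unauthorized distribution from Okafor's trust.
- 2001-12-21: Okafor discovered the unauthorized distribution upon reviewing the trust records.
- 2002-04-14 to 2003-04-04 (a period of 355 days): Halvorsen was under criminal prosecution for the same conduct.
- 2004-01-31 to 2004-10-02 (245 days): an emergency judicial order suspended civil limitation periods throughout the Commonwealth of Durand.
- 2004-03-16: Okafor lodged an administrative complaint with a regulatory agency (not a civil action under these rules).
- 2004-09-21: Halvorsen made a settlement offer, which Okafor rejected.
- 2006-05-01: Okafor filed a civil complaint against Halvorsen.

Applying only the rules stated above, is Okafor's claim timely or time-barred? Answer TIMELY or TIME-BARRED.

The claim accrued on 2001-12-21 — the later of the 1998-10-14 act and the 2001-12-21 discovery.
30 months from 2001-12-21 is 2004-06-21.
Because the pending criminal prosecution ran from 2002-04-14 to 2003-04-04, the deadline is extended by 355 days to 2005-06-11.
Because the emergency suspension of filing deadlines ran from 2004-01-31 to 2004-10-02, the deadline is extended by 245 days to 2006-02-11.
None of the other events listed affects the running of the period under the stated rules.
Okafor filed on 2006-05-01, after the 2006-02-11 deadline, so the action is time-barred.

TIME-BARRED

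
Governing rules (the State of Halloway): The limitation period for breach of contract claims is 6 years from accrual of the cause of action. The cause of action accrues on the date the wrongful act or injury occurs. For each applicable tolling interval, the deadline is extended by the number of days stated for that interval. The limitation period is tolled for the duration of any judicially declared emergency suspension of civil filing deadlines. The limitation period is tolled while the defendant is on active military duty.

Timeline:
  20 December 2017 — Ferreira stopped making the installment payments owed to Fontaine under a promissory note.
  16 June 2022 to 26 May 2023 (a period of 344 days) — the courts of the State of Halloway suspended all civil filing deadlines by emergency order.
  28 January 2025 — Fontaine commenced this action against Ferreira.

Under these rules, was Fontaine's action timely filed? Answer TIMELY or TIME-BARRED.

TIME-BARRED

The claim accrued on 20 December 2017, when the wrongful act occurred.
6 years from 20 December 2017 is 20 December 2023.
The period was tolled for 344 days by the emergency suspension of filing deadlines (16 June 2022 to 26 May 2023), pushing the deadline to 28 November 2024.
Filing on 28 January 2025 missed the 28 November 2024 deadline — the action is time-barred.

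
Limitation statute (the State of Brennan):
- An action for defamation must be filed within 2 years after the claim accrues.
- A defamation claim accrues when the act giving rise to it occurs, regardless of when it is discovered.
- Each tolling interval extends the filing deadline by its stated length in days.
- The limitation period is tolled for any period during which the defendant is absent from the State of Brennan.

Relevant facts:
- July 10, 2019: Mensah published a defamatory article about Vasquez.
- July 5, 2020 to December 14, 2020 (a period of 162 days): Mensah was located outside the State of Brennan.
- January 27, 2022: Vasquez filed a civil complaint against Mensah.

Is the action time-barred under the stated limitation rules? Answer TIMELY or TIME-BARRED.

TIME-BARRED

The limitation period began to run on July 10, 2019.
The untolled deadline — 2 years after July 10, 2019 — is July 10, 2021.
The period was tolled for 162 days by the defendant's absence from the jurisdiction (July 5, 2020 to December 14, 2020), pushing the deadline to December 19, 2021.
The January 27, 2022 filing falls after the December 19, 2021 deadline; the claim is time-barred.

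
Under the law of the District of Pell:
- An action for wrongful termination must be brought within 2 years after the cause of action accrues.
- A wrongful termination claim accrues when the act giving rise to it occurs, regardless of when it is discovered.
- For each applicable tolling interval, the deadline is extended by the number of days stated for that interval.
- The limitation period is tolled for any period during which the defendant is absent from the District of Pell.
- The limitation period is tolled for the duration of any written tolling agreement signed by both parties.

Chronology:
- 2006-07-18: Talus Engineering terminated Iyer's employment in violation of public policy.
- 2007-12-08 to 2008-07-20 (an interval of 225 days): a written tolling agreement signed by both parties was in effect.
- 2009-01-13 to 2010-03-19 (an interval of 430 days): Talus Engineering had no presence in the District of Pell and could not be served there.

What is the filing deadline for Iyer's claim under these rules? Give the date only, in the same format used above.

The cause of action accrued on 2006-07-18, the date of the act.
The untolled deadline — 2 years after 2006-07-18 — is 2008-07-18.
Because the written tolling agreement ran from 2007-12-08 to 2008-07-20, the deadline is extended by 225 days to 2009-02-28.
The defendant's absence from the jurisdiction from 2009-01-13 to 2010-03-19 tolled the period for 430 days, extending the deadline to 2010-05-04.

2010-05-04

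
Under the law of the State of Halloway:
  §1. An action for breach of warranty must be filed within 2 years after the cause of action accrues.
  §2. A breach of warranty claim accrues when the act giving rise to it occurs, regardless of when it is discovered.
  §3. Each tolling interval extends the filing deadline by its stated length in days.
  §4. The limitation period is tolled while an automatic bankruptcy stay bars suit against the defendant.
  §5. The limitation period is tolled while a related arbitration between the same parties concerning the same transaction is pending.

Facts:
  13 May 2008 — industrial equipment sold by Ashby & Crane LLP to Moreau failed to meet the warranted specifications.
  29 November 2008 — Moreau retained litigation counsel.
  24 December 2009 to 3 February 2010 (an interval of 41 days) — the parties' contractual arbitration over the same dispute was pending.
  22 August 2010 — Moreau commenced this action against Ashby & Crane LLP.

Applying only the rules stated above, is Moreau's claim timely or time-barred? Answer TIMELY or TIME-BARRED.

The limitation period began to run on 13 May 2008.
2 years from 13 May 2008 is 13 May 2010.
Because the pending related arbitration ran from 24 December 2009 to 3 February 2010, the deadline is extended by 41 days to 23 June 2010.
Nothing else in the chronology tolls or restarts the period.
Filing on 22 August 2010 missed the 23 June 2010 deadline — the action is time-barred.

TIME-BARRED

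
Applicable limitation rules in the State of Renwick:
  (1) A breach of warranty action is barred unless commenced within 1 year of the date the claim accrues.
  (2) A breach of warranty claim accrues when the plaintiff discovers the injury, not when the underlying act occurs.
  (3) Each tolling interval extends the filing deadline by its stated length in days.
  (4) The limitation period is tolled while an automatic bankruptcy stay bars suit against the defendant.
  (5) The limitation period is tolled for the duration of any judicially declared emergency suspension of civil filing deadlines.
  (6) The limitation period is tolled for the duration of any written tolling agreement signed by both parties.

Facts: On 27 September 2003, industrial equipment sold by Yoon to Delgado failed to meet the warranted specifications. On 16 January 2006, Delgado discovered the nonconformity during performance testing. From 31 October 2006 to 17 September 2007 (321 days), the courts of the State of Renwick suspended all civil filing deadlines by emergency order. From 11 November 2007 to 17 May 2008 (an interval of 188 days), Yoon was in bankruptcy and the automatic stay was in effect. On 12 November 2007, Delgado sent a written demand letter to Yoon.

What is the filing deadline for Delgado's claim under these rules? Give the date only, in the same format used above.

Under the discovery rule, the claim accrued on 16 January 2006, when Delgado discovered the injury — not on the 27 September 2003 date of the underlying act.
1 year from 16 January 2006 is 16 January 2007.
Because the emergency suspension of filing deadlines ran from 31 October 2006 to 17 September 2007, the deadline is extended by 321 days to 3 December 2007.
The automatic bankruptcy stay from 11 November 2007 to 17 May 2008 tolled the period for 188 days, extending the deadline to 8 June 2008.
The other events in the timeline have no effect on the limitation period under the stated rules.

8 June 2008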